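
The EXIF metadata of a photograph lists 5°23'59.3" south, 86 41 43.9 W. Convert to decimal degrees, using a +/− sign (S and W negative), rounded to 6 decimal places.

-5.399806, -86.695528

Lat: 5 + 23/60 + 59.3/3600 = 5.3998056
hemisphere S, so the sign is −
Longitude: 86° + 41/60 + 43.9/3600 = 86 + 0.683333 + 0.012194 = 86.6955278
W → negative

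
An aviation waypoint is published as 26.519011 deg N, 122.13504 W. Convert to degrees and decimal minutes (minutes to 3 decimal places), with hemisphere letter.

Lat: minutes = (26.519011 − 26) × 60 = 31.14066
Lon: fractional part 0.135040 → 8.10240 minutes

26° 31.141′ N, 122° 8.102′ W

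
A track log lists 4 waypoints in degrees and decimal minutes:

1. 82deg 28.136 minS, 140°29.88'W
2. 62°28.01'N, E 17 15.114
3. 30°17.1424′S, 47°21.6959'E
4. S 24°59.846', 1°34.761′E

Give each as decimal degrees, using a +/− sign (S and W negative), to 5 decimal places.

Point 1:
  φ: 28.136′ = 0.468933°; total 82.468933
  S ⇒ negate
  λ: 29.88′ = 0.498000°; total 140.498000
  W → negative
Point 2:
  Latitude: 62 + 28.01/60 = 62.466833
  N ⇒ keep positive
  Lon: 17 + 15.114/60 = 17.251900
  E ⇒ keep positive
Point 3:
  φ: 30 + 17.1424/60 = 30.285707
  S ⇒ negate
  Longitude: 21.6959′ = 0.361598°; total 47.361598
  E ⇒ keep positive
Point 4:
  Lat: 59.846′ = 0.997433°; total 24.997433
  hemisphere S, so the sign is −
  λ: 34.761′ = 0.579350°; total 1.579350
  E → positive

1. -82.46893, -140.49800
2. 62.46683, 17.25190
3. -30.28571, 47.36160
4. -24.99743, 1.57935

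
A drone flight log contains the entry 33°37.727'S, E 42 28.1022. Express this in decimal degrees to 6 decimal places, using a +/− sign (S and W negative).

-33.628783, 42.468370

φ: 37.727′ = 0.628783°; total 33.6287833
hemisphere S, so the sign is −
Lon: 28.1022′ = 0.468370°; total 42.4683700
E ⇒ keep positive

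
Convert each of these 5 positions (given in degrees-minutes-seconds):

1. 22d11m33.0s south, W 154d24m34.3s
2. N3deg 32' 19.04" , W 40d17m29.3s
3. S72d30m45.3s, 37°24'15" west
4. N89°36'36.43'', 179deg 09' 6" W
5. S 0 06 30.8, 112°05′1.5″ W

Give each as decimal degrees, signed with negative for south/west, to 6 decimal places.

1. -22.192500, -154.409528
2. 3.538622, -40.291472
3. -72.512583, -37.404167
4. 89.610119, -179.151667
5. -0.108556, -112.083750

Point 1:
  Lat: 22 + 11/60 + 33/3600 = 22.1925000
  hemisphere S, so the sign is −
  Lon: 24′ + 34.3″ = 24.57167′; 154 + 24.57167/60 = 154.4095278
  W → negative
Point 2:
  Latitude: 3 + 32/60 + 19.04/3600 = 3.5386222
  N ⇒ keep positive
  Longitude: 40° + 17/60 + 29.3/3600 = 40 + 0.283333 + 0.008139 = 40.2914722
  W → negative
Point 3:
  φ: 72° + 30/60 + 45.3/3600 = 72 + 0.500000 + 0.012583 = 72.5125833
  S → negative
  Longitude: 37° + 24/60 + 15/3600 = 37 + 0.400000 + 0.004167 = 37.4041667
  hemisphere W, so the sign is −
Point 4:
  Latitude: 89° + 36/60 + 36.43/3600 = 89 + 0.600000 + 0.010119 = 89.6101194
  N ⇒ keep positive
  λ: 179° + 9/60 + 6/3600 = 179 + 0.150000 + 0.001667 = 179.1516667
  W ⇒ negate
Point 5:
  φ: 0 + 6/60 + 30.8/3600 = 0.1085556
  hemisphere S, so the sign is −
  Lon: 5′ + 1.5″ = 5.02500′; 112 + 5.02500/60 = 112.0837500
  hemisphere W, so the sign is −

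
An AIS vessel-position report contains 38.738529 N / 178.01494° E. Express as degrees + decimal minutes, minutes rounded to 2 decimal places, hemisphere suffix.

Latitude: 38° + 0.738529 × 60 = 38° 44.3117′
λ: fractional part 0.014940 → 0.8964 minutes

38° 44.31′ N, 178° 0.90′ E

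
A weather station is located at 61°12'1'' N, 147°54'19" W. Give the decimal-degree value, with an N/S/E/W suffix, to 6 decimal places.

φ: 61° + 12/60 + 1/3600 = 61 + 0.200000 + 0.000278 = 61.2002778
Longitude: 147 + 54/60 + 19/3600 = 147.9052778

61.200278° N, 147.905278° W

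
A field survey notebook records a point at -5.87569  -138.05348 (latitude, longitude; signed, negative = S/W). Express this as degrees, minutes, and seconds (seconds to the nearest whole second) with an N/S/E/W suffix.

Latitude is negative → S; |value| = 5.875690
Lat: 0.875690° → 52.54140′; 0.54140 × 60 = 32.48″
Longitude is negative → W; |value| = 138.053480
Lon: 0.053480 × 60 = 3.20880′ → 3′, remainder × 60 = 12.53″

5°52′32″ S, 138°03′13″ W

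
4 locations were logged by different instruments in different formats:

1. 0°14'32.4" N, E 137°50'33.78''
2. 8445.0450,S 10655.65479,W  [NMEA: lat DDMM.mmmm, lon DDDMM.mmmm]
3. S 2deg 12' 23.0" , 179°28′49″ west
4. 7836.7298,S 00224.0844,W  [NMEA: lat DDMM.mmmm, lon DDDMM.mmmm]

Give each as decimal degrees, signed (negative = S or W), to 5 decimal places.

Point 1:
  φ: 0 + 14/60 + 32.4/3600 = 0.242333
  N ⇒ keep positive
  Lon: 137° + 50/60 + 33.78/3600 = 137 + 0.833333 + 0.009383 = 137.842717
  E ⇒ keep positive
Point 2:
  Latitude: split at 2 digits → 84° and 45.045′; 84 + 45.045/60 = 84.750750
  S → negative
  Lon: split at 3 digits → 106° and 55.65479′; 106 + 55.65479/60 = 106.927580
  hemisphere W, so the sign is −
Point 3:
  Latitude: 2 + 12/60 + 23/3600 = 2.206389
  S → negative
  Lon: 179° + 28/60 + 49/3600 = 179 + 0.466667 + 0.013611 = 179.480278
  hemisphere W, so the sign is −
Point 4:
  φ: degrees = first 2 digits = 78, minutes = 36.7298; 78 + 36.7298/60 = 78.612163
  hemisphere S, so the sign is −
  Longitude: degrees = first 3 digits = 2, minutes = 24.0844; 2 + 24.0844/60 = 2.401407
  W ⇒ negate

1. 0.24233, 137.84272
2. -84.75075, -106.92758
3. -2.20639, -179.48028
4. -78.61216, -2.40141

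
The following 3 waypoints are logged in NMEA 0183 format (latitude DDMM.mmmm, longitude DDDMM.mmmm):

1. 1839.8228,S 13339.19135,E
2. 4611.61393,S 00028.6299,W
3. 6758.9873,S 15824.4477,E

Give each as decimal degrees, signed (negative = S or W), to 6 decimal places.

1. -18.663713, 133.653189
2. -46.193566, -0.477165
3. -67.983122, 158.407462

Point 1:
  φ: degrees = first 2 digits = 18, minutes = 39.8228; 18 + 39.8228/60 = 18.6637133
  S ⇒ negate
  λ: degrees = first 3 digits = 133, minutes = 39.19135; 133 + 39.19135/60 = 133.6531892
  E → positive
Point 2:
  φ: degrees = first 2 digits = 46, minutes = 11.61393; 46 + 11.61393/60 = 46.1935655
  S → negative
  λ: split at 3 digits → 000° and 28.6299′; 0 + 28.6299/60 = 0.4771650
  W ⇒ negate
Point 3:
  Latitude: degrees = first 2 digits = 67, minutes = 58.9873; 67 + 58.9873/60 = 67.9831217
  S ⇒ negate
  Longitude: degrees = first 3 digits = 158, minutes = 24.4477; 158 + 24.4477/60 = 158.4074617
  E ⇒ keep positive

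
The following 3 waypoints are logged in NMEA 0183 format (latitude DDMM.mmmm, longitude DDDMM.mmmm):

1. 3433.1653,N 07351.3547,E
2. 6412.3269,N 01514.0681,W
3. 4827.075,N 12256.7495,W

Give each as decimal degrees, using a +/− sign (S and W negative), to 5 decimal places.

1. 34.55276, 73.85591
2. 64.20545, -15.23447
3. 48.45125, -122.94583

Point 1:
  Lat: degrees = first 2 digits = 34, minutes = 33.1653; 34 + 33.1653/60 = 34.552755
  N ⇒ keep positive
  λ: degrees = first 3 digits = 73, minutes = 51.3547; 73 + 51.3547/60 = 73.855912
  E → positive
Point 2:
  φ: degrees = first 2 digits = 64, minutes = 12.3269; 64 + 12.3269/60 = 64.205448
  N → positive
  Longitude: degrees = first 3 digits = 15, minutes = 14.0681; 15 + 14.0681/60 = 15.234468
  hemisphere W, so the sign is −
Point 3:
  φ: degrees = first 2 digits = 48, minutes = 27.075; 48 + 27.075/60 = 48.451250
  N ⇒ keep positive
  Longitude: split at 3 digits → 122° and 56.7495′; 122 + 56.7495/60 = 122.945825
  hemisphere W, so the sign is −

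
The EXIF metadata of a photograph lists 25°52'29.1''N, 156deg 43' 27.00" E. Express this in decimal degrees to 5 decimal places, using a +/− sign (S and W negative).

25.87475, 156.72417

φ: 52′ + 29.1″ = 52.48500′; 25 + 52.48500/60 = 25.874750
N → positive
Lon: 156° + 43/60 + 27/3600 = 156 + 0.716667 + 0.007500 = 156.724167
E → positive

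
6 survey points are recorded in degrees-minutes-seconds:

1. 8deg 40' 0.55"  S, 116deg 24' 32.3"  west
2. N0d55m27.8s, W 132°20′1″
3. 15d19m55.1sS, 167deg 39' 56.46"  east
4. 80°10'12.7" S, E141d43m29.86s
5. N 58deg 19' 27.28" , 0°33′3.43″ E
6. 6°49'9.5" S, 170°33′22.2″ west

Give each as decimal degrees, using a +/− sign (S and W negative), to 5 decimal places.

1. -8.66682, -116.40897
2. 0.92439, -132.33361
3. -15.33197, 167.66568
4. -80.17019, 141.72496
5. 58.32424, 0.55095
6. -6.81931, -170.55617

Point 1:
  φ: 8° + 40/60 + 0.55/3600 = 8 + 0.666667 + 0.000153 = 8.666819
  S ⇒ negate
  Longitude: 116 + 24/60 + 32.3/3600 = 116.408972
  W → negative
Point 2:
  φ: 55′ + 27.8″ = 55.46333′; 0 + 55.46333/60 = 0.924389
  N → positive
  Longitude: 132° + 20/60 + 1/3600 = 132 + 0.333333 + 0.000278 = 132.333611
  W → negative
Point 3:
  Latitude: 19′ + 55.1″ = 19.91833′; 15 + 19.91833/60 = 15.331972
  S → negative
  λ: 39′ + 56.46″ = 39.94100′; 167 + 39.94100/60 = 167.665683
  E → positive
Point 4:
  Latitude: 10′ + 12.7″ = 10.21167′; 80 + 10.21167/60 = 80.170194
  hemisphere S, so the sign is −
  Longitude: 141 + 43/60 + 29.86/3600 = 141.724961
  E → positive
Point 5:
  Latitude: 19′ + 27.28″ = 19.45467′; 58 + 19.45467/60 = 58.324244
  N ⇒ keep positive
  λ: 0° + 33/60 + 3.43/3600 = 0 + 0.550000 + 0.000953 = 0.550953
  E → positive
Point 6:
  φ: 6 + 49/60 + 9.5/3600 = 6.819306
  S → negative
  Longitude: 33′ + 22.2″ = 33.37000′; 170 + 33.37000/60 = 170.556167
  W ⇒ negate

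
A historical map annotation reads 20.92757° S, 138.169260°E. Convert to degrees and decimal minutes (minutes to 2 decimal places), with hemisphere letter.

Latitude: 20° + 0.927570 × 60 = 20° 55.6542′
Longitude: 138° + 0.169260 × 60 = 138° 10.1556′

20° 55.65′ S, 138° 10.16′ E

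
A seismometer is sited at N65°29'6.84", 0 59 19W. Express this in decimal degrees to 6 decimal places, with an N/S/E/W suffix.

65.485233° N, 0.988611° W

φ: 65° + 29/60 + 6.84/3600 = 65 + 0.483333 + 0.001900 = 65.4852333
Longitude: 59′ + 19″ = 59.31667′; 0 + 59.31667/60 = 0.9886111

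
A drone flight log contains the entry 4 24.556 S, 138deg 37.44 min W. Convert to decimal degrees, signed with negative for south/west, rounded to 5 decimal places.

-4.40927, -138.62400

φ: 24.556′ = 0.409267°; total 4.409267
hemisphere S, so the sign is −
Lon: 37.44′ = 0.624000°; total 138.624000
hemisphere W, so the sign is −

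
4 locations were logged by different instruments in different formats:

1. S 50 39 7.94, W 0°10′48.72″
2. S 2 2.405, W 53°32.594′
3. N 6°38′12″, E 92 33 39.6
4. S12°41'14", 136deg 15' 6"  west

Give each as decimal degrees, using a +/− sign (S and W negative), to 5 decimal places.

1. -50.65221, -0.18020
2. -2.04008, -53.54323
3. 6.63667, 92.56100
4. -12.68722, -136.25167

Point 1:
  Lat: 39′ + 7.94″ = 39.13233′; 50 + 39.13233/60 = 50.652206
  S → negative
  Longitude: 10′ + 48.72″ = 10.81200′; 0 + 10.81200/60 = 0.180200
  hemisphere W, so the sign is −
Point 2:
  φ: 2 + 2.405/60 = 2.040083
  hemisphere S, so the sign is −
  λ: 32.594′ = 0.543233°; total 53.543233
  W ⇒ negate
Point 3:
  Latitude: 38′ + 12″ = 38.20000′; 6 + 38.20000/60 = 6.636667
  N → positive
  Lon: 92 + 33/60 + 39.6/3600 = 92.561000
  E ⇒ keep positive
Point 4:
  φ: 12° + 41/60 + 14/3600 = 12 + 0.683333 + 0.003889 = 12.687222
  hemisphere S, so the sign is −
  Lon: 136° + 15/60 + 6/3600 = 136 + 0.250000 + 0.001667 = 136.251667
  W ⇒ negate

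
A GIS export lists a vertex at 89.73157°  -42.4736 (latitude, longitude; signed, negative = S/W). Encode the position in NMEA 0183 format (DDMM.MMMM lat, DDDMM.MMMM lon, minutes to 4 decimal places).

8943.8942,N / 04228.4160,W

Latitude: 89° + 0.731570 × 60 = 89° 43.894200′
Longitude is negative → W; |value| = 42.473600
λ: minutes = (42.473600 − 42) × 60 = 28.416000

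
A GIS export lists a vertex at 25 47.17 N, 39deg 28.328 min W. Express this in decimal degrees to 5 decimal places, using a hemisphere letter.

25.78617° N, 39.47213° W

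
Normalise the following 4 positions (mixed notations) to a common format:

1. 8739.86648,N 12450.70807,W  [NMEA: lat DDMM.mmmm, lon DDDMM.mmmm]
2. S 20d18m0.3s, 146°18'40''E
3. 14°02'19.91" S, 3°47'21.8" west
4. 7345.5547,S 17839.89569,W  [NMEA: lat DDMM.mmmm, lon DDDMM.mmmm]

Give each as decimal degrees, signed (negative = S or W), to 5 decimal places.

Point 1:
  Latitude: degrees = first 2 digits = 87, minutes = 39.86648; 87 + 39.86648/60 = 87.664441
  N ⇒ keep positive
  Lon: split at 3 digits → 124° and 50.70807′; 124 + 50.70807/60 = 124.845135
  W ⇒ negate
Point 2:
  Lat: 20° + 18/60 + 0.3/3600 = 20 + 0.300000 + 0.000083 = 20.300083
  S ⇒ negate
  Longitude: 146 + 18/60 + 40/3600 = 146.311111
  E ⇒ keep positive
Point 3:
  φ: 14 + 2/60 + 19.91/3600 = 14.038864
  hemisphere S, so the sign is −
  Lon: 47′ + 21.8″ = 47.36333′; 3 + 47.36333/60 = 3.789389
  hemisphere W, so the sign is −
Point 4:
  φ: degrees = first 2 digits = 73, minutes = 45.5547; 73 + 45.5547/60 = 73.759245
  S ⇒ negate
  Lon: split at 3 digits → 178° and 39.89569′; 178 + 39.89569/60 = 178.664928
  hemisphere W, so the sign is −

1. 87.66444, -124.84513
2. -20.30008, 146.31111
3. -14.03886, -3.78939
4. -73.75925, -178.66493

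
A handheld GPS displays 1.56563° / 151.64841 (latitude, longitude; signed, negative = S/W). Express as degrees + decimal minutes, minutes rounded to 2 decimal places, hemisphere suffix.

Latitude: 1° + 0.565630 × 60 = 1° 33.9378′
λ: fractional part 0.648410 → 38.9046 minutes

1° 33.94′ N, 151° 38.90′ E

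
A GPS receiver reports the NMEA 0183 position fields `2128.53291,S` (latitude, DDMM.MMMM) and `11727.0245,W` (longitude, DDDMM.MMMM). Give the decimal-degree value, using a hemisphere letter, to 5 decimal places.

Lat: degrees = first 2 digits = 21, minutes = 28.53291; 21 + 28.53291/60 = 21.475549
Longitude: degrees = first 3 digits = 117, minutes = 27.0245; 117 + 27.0245/60 = 117.450408

21.47555° S, 117.45041° W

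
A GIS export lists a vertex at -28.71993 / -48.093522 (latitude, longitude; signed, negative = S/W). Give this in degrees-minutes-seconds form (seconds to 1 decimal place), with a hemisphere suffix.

Latitude is negative → S; |value| = 28.719930
φ: 0.719930° → 43.19580′; 0.19580 × 60 = 11.748″
Longitude is negative → W; |value| = 48.093522
Lon: 0.093522° → 5.61132′; 0.61132 × 60 = 36.679″

28°43′11.7″ S, 48°05′36.7″ W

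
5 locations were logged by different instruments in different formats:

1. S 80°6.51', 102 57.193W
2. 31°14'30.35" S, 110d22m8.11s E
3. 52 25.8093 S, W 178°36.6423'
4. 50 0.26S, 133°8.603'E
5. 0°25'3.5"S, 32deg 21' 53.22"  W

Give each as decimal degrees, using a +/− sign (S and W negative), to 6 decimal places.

1. -80.108500, -102.953217
2. -31.241764, 110.368919
3. -52.430155, -178.610705
4. -50.004333, 133.143383
5. -0.417639, -32.364783

Point 1:
  φ: 6.51′ = 0.108500°; total 80.1085000
  hemisphere S, so the sign is −
  Lon: 102 + 57.193/60 = 102.9532167
  hemisphere W, so the sign is −
Point 2:
  φ: 31 + 14/60 + 30.35/3600 = 31.2417639
  S → negative
  λ: 110 + 22/60 + 8.11/3600 = 110.3689194
  E ⇒ keep positive
Point 3:
  Latitude: 52 + 25.8093/60 = 52.4301550
  S → negative
  Lon: 36.6423′ = 0.610705°; total 178.6107050
  W ⇒ negate
Point 4:
  Lat: 50 + 0.26/60 = 50.0043333
  S → negative
  λ: 8.603′ = 0.143383°; total 133.1433833
  E ⇒ keep positive
Point 5:
  Lat: 25′ + 3.5″ = 25.05833′; 0 + 25.05833/60 = 0.4176389
  hemisphere S, so the sign is −
  Longitude: 32° + 21/60 + 53.22/3600 = 32 + 0.350000 + 0.014783 = 32.3647833
  W ⇒ negate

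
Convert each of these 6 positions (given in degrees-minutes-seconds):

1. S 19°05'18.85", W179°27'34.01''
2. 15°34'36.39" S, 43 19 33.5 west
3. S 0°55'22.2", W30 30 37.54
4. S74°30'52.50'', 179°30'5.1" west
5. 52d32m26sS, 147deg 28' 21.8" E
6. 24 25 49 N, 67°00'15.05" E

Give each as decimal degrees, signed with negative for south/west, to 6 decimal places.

Point 1:
  Lat: 5′ + 18.85″ = 5.31417′; 19 + 5.31417/60 = 19.0885694
  S → negative
  Longitude: 179° + 27/60 + 34.01/3600 = 179 + 0.450000 + 0.009447 = 179.4594472
  W → negative
Point 2:
  φ: 15 + 34/60 + 36.39/3600 = 15.5767750
  S ⇒ negate
  Longitude: 43° + 19/60 + 33.5/3600 = 43 + 0.316667 + 0.009306 = 43.3259722
  W ⇒ negate
Point 3:
  Latitude: 0° + 55/60 + 22.2/3600 = 0 + 0.916667 + 0.006167 = 0.9228333
  S → negative
  λ: 30° + 30/60 + 37.54/3600 = 30 + 0.500000 + 0.010428 = 30.5104278
  W → negative
Point 4:
  φ: 74° + 30/60 + 52.5/3600 = 74 + 0.500000 + 0.014583 = 74.5145833
  S ⇒ negate
  Longitude: 179° + 30/60 + 5.1/3600 = 179 + 0.500000 + 0.001417 = 179.5014167
  W → negative
Point 5:
  Lat: 32′ + 26″ = 32.43333′; 52 + 32.43333/60 = 52.5405556
  S ⇒ negate
  Longitude: 147° + 28/60 + 21.8/3600 = 147 + 0.466667 + 0.006056 = 147.4727222
  E ⇒ keep positive
Point 6:
  Lat: 24° + 25/60 + 49/3600 = 24 + 0.416667 + 0.013611 = 24.4302778
  N → positive
  λ: 67° + 0/60 + 15.05/3600 = 67 + 0.000000 + 0.004181 = 67.0041806
  E → positive

1. -19.088569, -179.459447
2. -15.576775, -43.325972
3. -0.922833, -30.510428
4. -74.514583, -179.501417
5. -52.540556, 147.472722
6. 24.430278, 67.004181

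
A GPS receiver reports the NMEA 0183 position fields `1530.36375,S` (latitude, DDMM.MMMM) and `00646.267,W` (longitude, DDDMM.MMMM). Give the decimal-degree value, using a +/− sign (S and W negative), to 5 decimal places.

-15.50606, -6.77112

Latitude: split at 2 digits → 15° and 30.36375′; 15 + 30.36375/60 = 15.506063
S ⇒ negate
Longitude: degrees = first 3 digits = 6, minutes = 46.267; 6 + 46.267/60 = 6.771117
W → negative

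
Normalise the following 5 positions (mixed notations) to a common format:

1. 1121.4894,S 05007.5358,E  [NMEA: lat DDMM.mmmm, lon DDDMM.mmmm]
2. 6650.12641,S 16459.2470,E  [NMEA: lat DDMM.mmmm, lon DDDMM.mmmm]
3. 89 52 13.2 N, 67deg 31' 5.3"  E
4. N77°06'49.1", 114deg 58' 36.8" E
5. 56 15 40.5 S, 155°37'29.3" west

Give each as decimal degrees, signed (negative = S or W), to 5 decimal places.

1. -11.35816, 50.12560
2. -66.83544, 164.98745
3. 89.87033, 67.51814
4. 77.11364, 114.97689
5. -56.26125, -155.62481

Point 1:
  Latitude: split at 2 digits → 11° and 21.4894′; 11 + 21.4894/60 = 11.358157
  S ⇒ negate
  Lon: split at 3 digits → 050° and 7.5358′; 50 + 7.5358/60 = 50.125597
  E → positive
Point 2:
  Latitude: split at 2 digits → 66° and 50.12641′; 66 + 50.12641/60 = 66.835440
  hemisphere S, so the sign is −
  Lon: degrees = first 3 digits = 164, minutes = 59.247; 164 + 59.247/60 = 164.987450
  E → positive
Point 3:
  Lat: 89° + 52/60 + 13.2/3600 = 89 + 0.866667 + 0.003667 = 89.870333
  N → positive
  Lon: 31′ + 5.3″ = 31.08833′; 67 + 31.08833/60 = 67.518139
  E ⇒ keep positive
Point 4:
  Latitude: 77° + 6/60 + 49.1/3600 = 77 + 0.100000 + 0.013639 = 77.113639
  N → positive
  λ: 58′ + 36.8″ = 58.61333′; 114 + 58.61333/60 = 114.976889
  E ⇒ keep positive
Point 5:
  Lat: 56 + 15/60 + 40.5/3600 = 56.261250
  S → negative
  Lon: 155 + 37/60 + 29.3/3600 = 155.624806
  W ⇒ negate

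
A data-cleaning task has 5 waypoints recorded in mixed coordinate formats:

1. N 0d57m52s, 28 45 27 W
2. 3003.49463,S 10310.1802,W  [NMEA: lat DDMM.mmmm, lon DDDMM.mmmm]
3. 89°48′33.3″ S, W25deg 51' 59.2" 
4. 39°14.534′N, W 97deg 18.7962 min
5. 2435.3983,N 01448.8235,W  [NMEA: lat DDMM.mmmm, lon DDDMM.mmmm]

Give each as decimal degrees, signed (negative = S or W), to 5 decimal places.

Point 1:
  Lat: 57′ + 52″ = 57.86667′; 0 + 57.86667/60 = 0.964444
  N → positive
  Lon: 28° + 45/60 + 27/3600 = 28 + 0.750000 + 0.007500 = 28.757500
  hemisphere W, so the sign is −
Point 2:
  Latitude: split at 2 digits → 30° and 3.49463′; 30 + 3.49463/60 = 30.058244
  hemisphere S, so the sign is −
  λ: degrees = first 3 digits = 103, minutes = 10.1802; 103 + 10.1802/60 = 103.169670
  hemisphere W, so the sign is −
Point 3:
  Lat: 89° + 48/60 + 33.3/3600 = 89 + 0.800000 + 0.009250 = 89.809250
  hemisphere S, so the sign is −
  Lon: 25° + 51/60 + 59.2/3600 = 25 + 0.850000 + 0.016444 = 25.866444
  W ⇒ negate
Point 4:
  Latitude: 14.534′ = 0.242233°; total 39.242233
  N ⇒ keep positive
  λ: 97 + 18.7962/60 = 97.313270
  hemisphere W, so the sign is −
Point 5:
  Lat: degrees = first 2 digits = 24, minutes = 35.3983; 24 + 35.3983/60 = 24.589972
  N → positive
  Lon: degrees = first 3 digits = 14, minutes = 48.8235; 14 + 48.8235/60 = 14.813725
  W → negative

1. 0.96444, -28.75750
2. -30.05824, -103.16967
3. -89.80925, -25.86644
4. 39.24223, -97.31327
5. 24.58997, -14.81373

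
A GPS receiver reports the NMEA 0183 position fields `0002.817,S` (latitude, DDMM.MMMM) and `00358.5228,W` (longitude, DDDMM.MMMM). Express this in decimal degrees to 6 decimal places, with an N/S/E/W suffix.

Latitude: split at 2 digits → 00° and 2.817′; 0 + 2.817/60 = 0.0469500
Lon: degrees = first 3 digits = 3, minutes = 58.5228; 3 + 58.5228/60 = 3.9753800

0.046950° S, 3.975380° W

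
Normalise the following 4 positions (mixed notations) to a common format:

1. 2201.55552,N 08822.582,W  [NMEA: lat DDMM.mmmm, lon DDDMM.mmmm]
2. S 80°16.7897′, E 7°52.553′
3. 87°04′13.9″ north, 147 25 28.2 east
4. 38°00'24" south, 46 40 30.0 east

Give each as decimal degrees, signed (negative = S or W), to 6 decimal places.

Point 1:
  Lat: split at 2 digits → 22° and 1.55552′; 22 + 1.55552/60 = 22.0259253
  N → positive
  Lon: split at 3 digits → 088° and 22.582′; 88 + 22.582/60 = 88.3763667
  hemisphere W, so the sign is −
Point 2:
  φ: 16.7897′ = 0.279828°; total 80.2798283
  hemisphere S, so the sign is −
  Longitude: 7 + 52.553/60 = 7.8758833
  E ⇒ keep positive
Point 3:
  Latitude: 87° + 4/60 + 13.9/3600 = 87 + 0.066667 + 0.003861 = 87.0705278
  N ⇒ keep positive
  Lon: 147° + 25/60 + 28.2/3600 = 147 + 0.416667 + 0.007833 = 147.4245000
  E → positive
Point 4:
  Latitude: 38° + 0/60 + 24/3600 = 38 + 0.000000 + 0.006667 = 38.0066667
  hemisphere S, so the sign is −
  Longitude: 40′ + 30″ = 40.50000′; 46 + 40.50000/60 = 46.6750000
  E → positive

1. 22.025925, -88.376367
2. -80.279828, 7.875883
3. 87.070528, 147.424500
4. -38.006667, 46.675000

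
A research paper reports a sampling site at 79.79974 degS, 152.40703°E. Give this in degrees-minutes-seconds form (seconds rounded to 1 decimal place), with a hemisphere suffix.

79°47′59.1″ S, 152°24′25.3″ E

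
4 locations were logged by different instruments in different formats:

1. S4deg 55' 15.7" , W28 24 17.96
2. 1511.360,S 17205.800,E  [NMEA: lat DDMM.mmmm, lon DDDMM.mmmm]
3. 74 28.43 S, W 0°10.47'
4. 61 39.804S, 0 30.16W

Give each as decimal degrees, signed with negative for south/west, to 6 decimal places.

1. -4.921028, -28.404989
2. -15.189333, 172.096667
3. -74.473833, -0.174500
4. -61.663400, -0.502667

Point 1:
  Lat: 4° + 55/60 + 15.7/3600 = 4 + 0.916667 + 0.004361 = 4.9210278
  S ⇒ negate
  Longitude: 28° + 24/60 + 17.96/3600 = 28 + 0.400000 + 0.004989 = 28.4049889
  W → negative
Point 2:
  Lat: degrees = first 2 digits = 15, minutes = 11.36; 15 + 11.36/60 = 15.1893333
  S ⇒ negate
  Lon: split at 3 digits → 172° and 5.8′; 172 + 5.8/60 = 172.0966667
  E ⇒ keep positive
Point 3:
  Lat: 74 + 28.43/60 = 74.4738333
  hemisphere S, so the sign is −
  Longitude: 10.47′ = 0.174500°; total 0.1745000
  hemisphere W, so the sign is −
Point 4:
  Lat: 61 + 39.804/60 = 61.6634000
  S → negative
  λ: 30.16′ = 0.502667°; total 0.5026667
  W ⇒ negate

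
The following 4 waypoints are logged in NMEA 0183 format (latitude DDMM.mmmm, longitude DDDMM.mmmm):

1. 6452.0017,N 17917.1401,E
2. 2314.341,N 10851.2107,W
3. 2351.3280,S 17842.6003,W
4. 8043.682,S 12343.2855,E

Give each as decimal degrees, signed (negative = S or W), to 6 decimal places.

1. 64.866695, 179.285668
2. 23.239017, -108.853512
3. -23.855467, -178.710005
4. -80.728033, 123.721425

Point 1:
  Lat: degrees = first 2 digits = 64, minutes = 52.0017; 64 + 52.0017/60 = 64.8666950
  N ⇒ keep positive
  Longitude: split at 3 digits → 179° and 17.1401′; 179 + 17.1401/60 = 179.2856683
  E → positive
Point 2:
  Latitude: degrees = first 2 digits = 23, minutes = 14.341; 23 + 14.341/60 = 23.2390167
  N ⇒ keep positive
  Longitude: degrees = first 3 digits = 108, minutes = 51.2107; 108 + 51.2107/60 = 108.8535117
  W → negative
Point 3:
  Lat: split at 2 digits → 23° and 51.328′; 23 + 51.328/60 = 23.8554667
  S ⇒ negate
  Lon: split at 3 digits → 178° and 42.6003′; 178 + 42.6003/60 = 178.7100050
  hemisphere W, so the sign is −
Point 4:
  Latitude: split at 2 digits → 80° and 43.682′; 80 + 43.682/60 = 80.7280333
  S ⇒ negate
  Lon: split at 3 digits → 123° and 43.2855′; 123 + 43.2855/60 = 123.7214250
  E → positive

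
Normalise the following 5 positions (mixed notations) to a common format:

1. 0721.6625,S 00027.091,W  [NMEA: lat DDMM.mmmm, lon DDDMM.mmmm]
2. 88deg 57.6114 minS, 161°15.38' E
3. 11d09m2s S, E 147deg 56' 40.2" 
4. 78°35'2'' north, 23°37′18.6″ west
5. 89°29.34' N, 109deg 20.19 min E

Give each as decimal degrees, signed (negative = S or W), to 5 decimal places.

Point 1:
  Latitude: degrees = first 2 digits = 7, minutes = 21.6625; 7 + 21.6625/60 = 7.361042
  S ⇒ negate
  λ: degrees = first 3 digits = 0, minutes = 27.091; 0 + 27.091/60 = 0.451517
  W ⇒ negate
Point 2:
  Lat: 88 + 57.6114/60 = 88.960190
  S ⇒ negate
  Longitude: 161 + 15.38/60 = 161.256333
  E ⇒ keep positive
Point 3:
  φ: 9′ + 2″ = 9.03333′; 11 + 9.03333/60 = 11.150556
  hemisphere S, so the sign is −
  λ: 56′ + 40.2″ = 56.67000′; 147 + 56.67000/60 = 147.944500
  E ⇒ keep positive
Point 4:
  Lat: 35′ + 2″ = 35.03333′; 78 + 35.03333/60 = 78.583889
  N ⇒ keep positive
  Longitude: 37′ + 18.6″ = 37.31000′; 23 + 37.31000/60 = 23.621833
  W ⇒ negate
Point 5:
  φ: 89 + 29.34/60 = 89.489000
  N → positive
  Longitude: 109 + 20.19/60 = 109.336500
  E → positive

1. -7.36104, -0.45152
2. -88.96019, 161.25633
3. -11.15056, 147.94450
4. 78.58389, -23.62183
5. 89.48900, 109.33650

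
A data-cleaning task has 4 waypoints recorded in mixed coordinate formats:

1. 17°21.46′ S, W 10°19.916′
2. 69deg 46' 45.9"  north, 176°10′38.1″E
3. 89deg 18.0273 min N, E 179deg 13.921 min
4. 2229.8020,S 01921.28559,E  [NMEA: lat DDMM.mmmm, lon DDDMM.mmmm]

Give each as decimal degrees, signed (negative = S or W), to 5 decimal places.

1. -17.35767, -10.33193
2. 69.77942, 176.17725
3. 89.30046, 179.23202
4. -22.49670, 19.35476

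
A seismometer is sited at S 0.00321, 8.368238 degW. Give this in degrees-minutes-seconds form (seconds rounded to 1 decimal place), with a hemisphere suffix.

Lat: 0.003210° → 0.19260′; 0.19260 × 60 = 11.556″
λ: 0.368238 × 60 = 22.09428′ → 22′, remainder × 60 = 5.657″

0°00′11.6″ S, 8°22′5.7″ W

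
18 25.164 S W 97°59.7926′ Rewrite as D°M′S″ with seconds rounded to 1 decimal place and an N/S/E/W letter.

Lat: fractional minutes 0.16400 × 60 = 9.840″
Longitude: fractional minutes 0.79260 × 60 = 47.556″

18°25′9.8″ S, 97°59′47.6″ W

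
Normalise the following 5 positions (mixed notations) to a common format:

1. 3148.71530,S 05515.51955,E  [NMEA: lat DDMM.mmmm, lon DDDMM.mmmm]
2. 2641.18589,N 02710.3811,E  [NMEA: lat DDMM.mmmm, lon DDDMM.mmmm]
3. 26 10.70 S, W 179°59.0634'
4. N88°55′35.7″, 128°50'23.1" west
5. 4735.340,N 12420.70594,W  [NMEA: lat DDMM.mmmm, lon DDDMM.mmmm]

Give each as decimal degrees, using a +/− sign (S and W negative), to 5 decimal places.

Point 1:
  Lat: split at 2 digits → 31° and 48.7153′; 31 + 48.7153/60 = 31.811922
  hemisphere S, so the sign is −
  Longitude: degrees = first 3 digits = 55, minutes = 15.51955; 55 + 15.51955/60 = 55.258659
  E ⇒ keep positive
Point 2:
  φ: split at 2 digits → 26° and 41.18589′; 26 + 41.18589/60 = 26.686432
  N ⇒ keep positive
  Lon: degrees = first 3 digits = 27, minutes = 10.3811; 27 + 10.3811/60 = 27.173018
  E ⇒ keep positive
Point 3:
  φ: 26 + 10.7/60 = 26.178333
  S ⇒ negate
  λ: 179 + 59.0634/60 = 179.984390
  hemisphere W, so the sign is −
Point 4:
  Lat: 55′ + 35.7″ = 55.59500′; 88 + 55.59500/60 = 88.926583
  N ⇒ keep positive
  Longitude: 128° + 50/60 + 23.1/3600 = 128 + 0.833333 + 0.006417 = 128.839750
  W ⇒ negate
Point 5:
  Latitude: split at 2 digits → 47° and 35.34′; 47 + 35.34/60 = 47.589000
  N ⇒ keep positive
  Lon: degrees = first 3 digits = 124, minutes = 20.70594; 124 + 20.70594/60 = 124.345099
  W → negative

1. -31.81192, 55.25866
2. 26.68643, 27.17302
3. -26.17833, -179.98439
4. 88.92658, -128.83975
5. 47.58900, -124.34510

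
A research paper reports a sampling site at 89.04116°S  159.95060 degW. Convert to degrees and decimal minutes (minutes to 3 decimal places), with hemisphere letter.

89° 2.470′ S, 159° 57.036′ W

Latitude: minutes = (89.041160 − 89) × 60 = 2.46960
λ: fractional part 0.950600 → 57.03600 minutes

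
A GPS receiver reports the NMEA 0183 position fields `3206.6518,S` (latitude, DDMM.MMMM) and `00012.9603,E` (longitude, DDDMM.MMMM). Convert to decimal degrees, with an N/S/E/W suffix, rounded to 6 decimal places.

32.110863° S, 0.216005° E

φ: degrees = first 2 digits = 32, minutes = 6.6518; 32 + 6.6518/60 = 32.1108633
Lon: split at 3 digits → 000° and 12.9603′; 0 + 12.9603/60 = 0.2160050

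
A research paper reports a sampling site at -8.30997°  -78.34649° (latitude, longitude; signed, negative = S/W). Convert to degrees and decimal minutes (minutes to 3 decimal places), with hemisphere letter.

Latitude is negative → S; |value| = 8.309970
Latitude: fractional part 0.309970 → 18.59820 minutes
Longitude is negative → W; |value| = 78.346490
λ: 78° + 0.346490 × 60 = 78° 20.78940′

8° 18.598′ S, 78° 20.789′ W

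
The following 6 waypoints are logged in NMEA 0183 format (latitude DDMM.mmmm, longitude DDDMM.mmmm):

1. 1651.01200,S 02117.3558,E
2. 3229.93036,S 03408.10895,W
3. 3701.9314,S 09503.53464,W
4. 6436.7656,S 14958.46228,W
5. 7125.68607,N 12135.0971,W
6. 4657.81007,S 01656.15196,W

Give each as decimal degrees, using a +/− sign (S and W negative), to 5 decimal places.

Point 1:
  Latitude: degrees = first 2 digits = 16, minutes = 51.012; 16 + 51.012/60 = 16.850200
  S ⇒ negate
  Longitude: degrees = first 3 digits = 21, minutes = 17.3558; 21 + 17.3558/60 = 21.289263
  E ⇒ keep positive
Point 2:
  φ: degrees = first 2 digits = 32, minutes = 29.93036; 32 + 29.93036/60 = 32.498839
  hemisphere S, so the sign is −
  Longitude: degrees = first 3 digits = 34, minutes = 8.10895; 34 + 8.10895/60 = 34.135149
  hemisphere W, so the sign is −
Point 3:
  Latitude: degrees = first 2 digits = 37, minutes = 1.9314; 37 + 1.9314/60 = 37.032190
  S → negative
  Longitude: split at 3 digits → 095° and 3.53464′; 95 + 3.53464/60 = 95.058911
  W ⇒ negate
Point 4:
  φ: split at 2 digits → 64° and 36.7656′; 64 + 36.7656/60 = 64.612760
  S → negative
  λ: split at 3 digits → 149° and 58.46228′; 149 + 58.46228/60 = 149.974371
  hemisphere W, so the sign is −
Point 5:
  Latitude: degrees = first 2 digits = 71, minutes = 25.68607; 71 + 25.68607/60 = 71.428101
  N ⇒ keep positive
  Lon: degrees = first 3 digits = 121, minutes = 35.0971; 121 + 35.0971/60 = 121.584952
  W ⇒ negate
Point 6:
  Lat: degrees = first 2 digits = 46, minutes = 57.81007; 46 + 57.81007/60 = 46.963501
  S → negative
  Lon: split at 3 digits → 016° and 56.15196′; 16 + 56.15196/60 = 16.935866
  W ⇒ negate

1. -16.85020, 21.28926
2. -32.49884, -34.13515
3. -37.03219, -95.05891
4. -64.61276, -149.97437
5. 71.42810, -121.58495
6. -46.96350, -16.93587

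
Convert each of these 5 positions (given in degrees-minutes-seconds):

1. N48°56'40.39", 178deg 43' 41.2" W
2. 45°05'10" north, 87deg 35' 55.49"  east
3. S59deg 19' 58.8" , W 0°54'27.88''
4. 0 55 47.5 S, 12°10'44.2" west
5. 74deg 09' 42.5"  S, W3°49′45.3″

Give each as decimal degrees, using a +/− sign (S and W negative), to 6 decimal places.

Point 1:
  Lat: 48 + 56/60 + 40.39/3600 = 48.9445528
  N → positive
  Longitude: 178 + 43/60 + 41.2/3600 = 178.7281111
  W ⇒ negate
Point 2:
  φ: 45° + 5/60 + 10/3600 = 45 + 0.083333 + 0.002778 = 45.0861111
  N ⇒ keep positive
  Longitude: 35′ + 55.49″ = 35.92483′; 87 + 35.92483/60 = 87.5987472
  E → positive
Point 3:
  Lat: 59 + 19/60 + 58.8/3600 = 59.3330000
  S ⇒ negate
  Lon: 0° + 54/60 + 27.88/3600 = 0 + 0.900000 + 0.007744 = 0.9077444
  hemisphere W, so the sign is −
Point 4:
  Lat: 55′ + 47.5″ = 55.79167′; 0 + 55.79167/60 = 0.9298611
  hemisphere S, so the sign is −
  Lon: 10′ + 44.2″ = 10.73667′; 12 + 10.73667/60 = 12.1789444
  W → negative
Point 5:
  Lat: 74° + 9/60 + 42.5/3600 = 74 + 0.150000 + 0.011806 = 74.1618056
  hemisphere S, so the sign is −
  Lon: 49′ + 45.3″ = 49.75500′; 3 + 49.75500/60 = 3.8292500
  hemisphere W, so the sign is −

1. 48.944553, -178.728111
2. 45.086111, 87.598747
3. -59.333000, -0.907744
4. -0.929861, -12.178944
5. -74.161806, -3.829250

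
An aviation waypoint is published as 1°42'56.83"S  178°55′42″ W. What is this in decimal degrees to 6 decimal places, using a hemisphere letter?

1.715786° S, 178.928333° W

φ: 1 + 42/60 + 56.83/3600 = 1.7157861
Lon: 178 + 55/60 + 42/3600 = 178.9283333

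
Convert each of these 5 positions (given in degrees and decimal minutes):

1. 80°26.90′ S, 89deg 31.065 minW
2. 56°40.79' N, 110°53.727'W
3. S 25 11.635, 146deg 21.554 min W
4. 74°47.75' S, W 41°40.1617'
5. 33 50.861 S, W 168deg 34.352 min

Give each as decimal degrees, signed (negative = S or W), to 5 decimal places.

Point 1:
  φ: 26.9′ = 0.448333°; total 80.448333
  S ⇒ negate
  λ: 31.065′ = 0.517750°; total 89.517750
  hemisphere W, so the sign is −
Point 2:
  Lat: 56 + 40.79/60 = 56.679833
  N ⇒ keep positive
  Lon: 110 + 53.727/60 = 110.895450
  W → negative
Point 3:
  Lat: 25 + 11.635/60 = 25.193917
  hemisphere S, so the sign is −
  Lon: 146 + 21.554/60 = 146.359233
  W ⇒ negate
Point 4:
  φ: 47.75′ = 0.795833°; total 74.795833
  S → negative
  λ: 41 + 40.1617/60 = 41.669362
  W → negative
Point 5:
  Latitude: 50.861′ = 0.847683°; total 33.847683
  S ⇒ negate
  Longitude: 34.352′ = 0.572533°; total 168.572533
  W ⇒ negate

1. -80.44833, -89.51775
2. 56.67983, -110.89545
3. -25.19392, -146.35923
4. -74.79583, -41.66936
5. -33.84768, -168.57253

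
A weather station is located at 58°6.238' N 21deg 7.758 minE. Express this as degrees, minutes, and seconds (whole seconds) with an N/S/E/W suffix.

58°06′14″ N, 21°07′45″ E

φ: 6.23800′ → 6′ and 0.23800 × 60 = 14.28″
λ: 7.75800′ → 7′ and 0.75800 × 60 = 45.48″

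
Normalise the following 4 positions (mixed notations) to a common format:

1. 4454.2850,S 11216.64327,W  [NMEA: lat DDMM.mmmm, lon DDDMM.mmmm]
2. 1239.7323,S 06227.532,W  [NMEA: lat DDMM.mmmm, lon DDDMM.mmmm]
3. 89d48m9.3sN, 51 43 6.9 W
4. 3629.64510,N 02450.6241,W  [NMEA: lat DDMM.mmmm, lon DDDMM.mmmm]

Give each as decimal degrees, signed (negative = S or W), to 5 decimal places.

Point 1:
  Lat: degrees = first 2 digits = 44, minutes = 54.285; 44 + 54.285/60 = 44.904750
  S → negative
  λ: degrees = first 3 digits = 112, minutes = 16.64327; 112 + 16.64327/60 = 112.277388
  W ⇒ negate
Point 2:
  φ: degrees = first 2 digits = 12, minutes = 39.7323; 12 + 39.7323/60 = 12.662205
  hemisphere S, so the sign is −
  Lon: split at 3 digits → 062° and 27.532′; 62 + 27.532/60 = 62.458867
  W ⇒ negate
Point 3:
  φ: 89° + 48/60 + 9.3/3600 = 89 + 0.800000 + 0.002583 = 89.802583
  N ⇒ keep positive
  Lon: 51° + 43/60 + 6.9/3600 = 51 + 0.716667 + 0.001917 = 51.718583
  hemisphere W, so the sign is −
Point 4:
  Latitude: degrees = first 2 digits = 36, minutes = 29.6451; 36 + 29.6451/60 = 36.494085
  N → positive
  Longitude: degrees = first 3 digits = 24, minutes = 50.6241; 24 + 50.6241/60 = 24.843735
  W ⇒ negate

1. -44.90475, -112.27739
2. -12.66221, -62.45887
3. 89.80258, -51.71858
4. 36.49409, -24.84374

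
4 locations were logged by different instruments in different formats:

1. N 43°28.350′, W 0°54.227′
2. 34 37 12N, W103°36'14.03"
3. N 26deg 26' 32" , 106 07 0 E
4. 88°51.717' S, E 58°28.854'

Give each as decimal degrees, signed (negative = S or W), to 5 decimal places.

1. 43.47250, -0.90378
2. 34.62000, -103.60390
3. 26.44222, 106.11667
4. -88.86195, 58.48090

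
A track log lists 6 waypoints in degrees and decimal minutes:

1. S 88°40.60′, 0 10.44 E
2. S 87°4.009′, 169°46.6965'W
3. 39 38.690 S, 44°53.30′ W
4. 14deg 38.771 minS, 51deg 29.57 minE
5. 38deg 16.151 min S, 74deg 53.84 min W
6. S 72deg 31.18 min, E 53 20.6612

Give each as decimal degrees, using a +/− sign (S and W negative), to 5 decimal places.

1. -88.67667, 0.17400
2. -87.06682, -169.77828
3. -39.64483, -44.88833
4. -14.64618, 51.49283
5. -38.26918, -74.89733
6. -72.51967, 53.34435

Point 1:
  φ: 40.6′ = 0.676667°; total 88.676667
  S ⇒ negate
  λ: 0 + 10.44/60 = 0.174000
  E ⇒ keep positive
Point 2:
  φ: 4.009′ = 0.066817°; total 87.066817
  S ⇒ negate
  λ: 46.6965′ = 0.778275°; total 169.778275
  hemisphere W, so the sign is −
Point 3:
  Lat: 39 + 38.69/60 = 39.644833
  hemisphere S, so the sign is −
  Longitude: 53.3′ = 0.888333°; total 44.888333
  W ⇒ negate
Point 4:
  Lat: 38.771′ = 0.646183°; total 14.646183
  hemisphere S, so the sign is −
  Longitude: 29.57′ = 0.492833°; total 51.492833
  E ⇒ keep positive
Point 5:
  φ: 16.151′ = 0.269183°; total 38.269183
  S ⇒ negate
  Longitude: 53.84′ = 0.897333°; total 74.897333
  hemisphere W, so the sign is −
Point 6:
  Lat: 31.18′ = 0.519667°; total 72.519667
  hemisphere S, so the sign is −
  Lon: 20.6612′ = 0.344353°; total 53.344353
  E ⇒ keep positive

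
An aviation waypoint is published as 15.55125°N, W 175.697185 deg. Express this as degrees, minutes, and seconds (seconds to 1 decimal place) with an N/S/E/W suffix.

φ: 0.551250° → 33.07500′; 0.07500 × 60 = 4.500″
Longitude: whole degrees 175; 41.83110′ → 41′ and 49.866″

15°33′4.5″ N, 175°41′49.9″ W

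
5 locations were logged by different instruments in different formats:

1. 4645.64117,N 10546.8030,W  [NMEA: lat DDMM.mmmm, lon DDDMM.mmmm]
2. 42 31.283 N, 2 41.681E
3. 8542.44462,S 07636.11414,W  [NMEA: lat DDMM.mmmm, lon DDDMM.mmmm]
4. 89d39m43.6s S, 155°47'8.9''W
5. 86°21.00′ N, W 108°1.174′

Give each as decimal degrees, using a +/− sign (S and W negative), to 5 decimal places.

Point 1:
  φ: degrees = first 2 digits = 46, minutes = 45.64117; 46 + 45.64117/60 = 46.760686
  N → positive
  λ: split at 3 digits → 105° and 46.803′; 105 + 46.803/60 = 105.780050
  hemisphere W, so the sign is −
Point 2:
  Latitude: 31.283′ = 0.521383°; total 42.521383
  N ⇒ keep positive
  Longitude: 41.681′ = 0.694683°; total 2.694683
  E ⇒ keep positive
Point 3:
  Latitude: split at 2 digits → 85° and 42.44462′; 85 + 42.44462/60 = 85.707410
  hemisphere S, so the sign is −
  Longitude: degrees = first 3 digits = 76, minutes = 36.11414; 76 + 36.11414/60 = 76.601902
  W → negative
Point 4:
  Lat: 89° + 39/60 + 43.6/3600 = 89 + 0.650000 + 0.012111 = 89.662111
  hemisphere S, so the sign is −
  Lon: 47′ + 8.9″ = 47.14833′; 155 + 47.14833/60 = 155.785806
  W → negative
Point 5:
  Latitude: 86 + 21/60 = 86.350000
  N → positive
  Lon: 1.174′ = 0.019567°; total 108.019567
  W ⇒ negate

1. 46.76069, -105.78005
2. 42.52138, 2.69468
3. -85.70741, -76.60190
4. -89.66211, -155.78581
5. 86.35000, -108.01957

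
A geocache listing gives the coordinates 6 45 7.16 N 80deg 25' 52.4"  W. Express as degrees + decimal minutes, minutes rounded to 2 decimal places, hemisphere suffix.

Lat: 45 + 7.16/60 = 45.1193′
Lon: seconds/60 = 0.87333; minutes = 25 + 0.87333 = 25.8733

6° 45.12′ N, 80° 25.87′ W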